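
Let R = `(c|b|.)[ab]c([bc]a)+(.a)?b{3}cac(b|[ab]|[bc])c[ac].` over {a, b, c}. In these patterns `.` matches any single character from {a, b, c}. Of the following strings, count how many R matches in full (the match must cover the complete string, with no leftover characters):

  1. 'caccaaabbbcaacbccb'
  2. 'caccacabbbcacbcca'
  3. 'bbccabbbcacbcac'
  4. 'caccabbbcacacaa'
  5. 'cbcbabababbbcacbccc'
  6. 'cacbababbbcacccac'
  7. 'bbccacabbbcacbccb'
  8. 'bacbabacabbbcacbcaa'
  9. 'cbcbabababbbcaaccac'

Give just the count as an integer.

1 → no match
2 → match
3 → match
4 → match
5 → match
6 → match
7 → match
8 → match
9 → no match
Total matched: 7

7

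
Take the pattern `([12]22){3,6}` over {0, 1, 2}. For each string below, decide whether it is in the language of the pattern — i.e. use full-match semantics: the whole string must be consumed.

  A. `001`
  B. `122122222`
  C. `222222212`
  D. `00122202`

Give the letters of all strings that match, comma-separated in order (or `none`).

A → no match — must end with `22`
B → match
C → no match — must end with `22`
D → no match — must end with `22`

B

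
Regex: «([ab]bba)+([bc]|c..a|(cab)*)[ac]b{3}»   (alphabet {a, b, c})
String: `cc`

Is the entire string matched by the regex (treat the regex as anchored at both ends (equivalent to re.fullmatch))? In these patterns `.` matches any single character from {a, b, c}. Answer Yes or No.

No

Every match must end with `b`, but `cc` does not.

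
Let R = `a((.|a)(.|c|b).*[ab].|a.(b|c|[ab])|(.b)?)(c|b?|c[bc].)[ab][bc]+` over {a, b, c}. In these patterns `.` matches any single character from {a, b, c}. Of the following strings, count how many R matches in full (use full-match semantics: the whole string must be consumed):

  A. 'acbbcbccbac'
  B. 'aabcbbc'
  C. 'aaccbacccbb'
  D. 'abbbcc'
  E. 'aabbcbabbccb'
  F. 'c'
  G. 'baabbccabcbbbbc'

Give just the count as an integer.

4

A → no match
B → match
C → match
D → match
E → match
F → no match — must start with 'a'
G → no match — must start with 'a'
Total matched: 4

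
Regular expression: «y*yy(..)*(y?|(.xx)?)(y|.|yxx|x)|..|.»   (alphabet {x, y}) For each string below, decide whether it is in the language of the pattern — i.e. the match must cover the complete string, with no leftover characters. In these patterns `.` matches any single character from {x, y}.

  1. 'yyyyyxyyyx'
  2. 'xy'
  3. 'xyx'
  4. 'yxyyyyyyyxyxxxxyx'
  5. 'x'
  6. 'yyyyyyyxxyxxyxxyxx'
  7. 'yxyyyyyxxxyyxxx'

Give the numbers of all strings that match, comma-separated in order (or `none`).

1, 2, 5, 6

1. 'yyyyyxyyyx' → match
2. 'xy' → match
3. 'xyx' → no match
4 → no match
5. 'x' → match
6 → match
7 → no match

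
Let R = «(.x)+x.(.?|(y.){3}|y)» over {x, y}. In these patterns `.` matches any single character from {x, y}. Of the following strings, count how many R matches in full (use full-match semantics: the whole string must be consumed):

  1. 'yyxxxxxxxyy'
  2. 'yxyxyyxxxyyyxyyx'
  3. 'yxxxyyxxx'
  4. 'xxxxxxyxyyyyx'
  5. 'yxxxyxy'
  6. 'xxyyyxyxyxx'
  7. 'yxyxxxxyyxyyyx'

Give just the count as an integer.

1

1. 'yyxxxxxxxyy' → no match
2 → no match
3. 'yxxxyyxxx' → no match
4 → no match
5. 'yxxxyxy' → no match
6. 'xxyyyxyxyxx' → no match
7 → match
Total matched: 1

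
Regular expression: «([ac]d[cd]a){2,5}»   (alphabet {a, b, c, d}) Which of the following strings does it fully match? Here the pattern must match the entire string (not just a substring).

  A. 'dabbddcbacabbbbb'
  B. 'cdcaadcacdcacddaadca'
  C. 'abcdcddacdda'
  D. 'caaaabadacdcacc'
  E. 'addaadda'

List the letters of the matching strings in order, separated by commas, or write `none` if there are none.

B, E

A → no match — must end with 'a'
B → match
C → no match
D → no match — must end with 'a'
E → match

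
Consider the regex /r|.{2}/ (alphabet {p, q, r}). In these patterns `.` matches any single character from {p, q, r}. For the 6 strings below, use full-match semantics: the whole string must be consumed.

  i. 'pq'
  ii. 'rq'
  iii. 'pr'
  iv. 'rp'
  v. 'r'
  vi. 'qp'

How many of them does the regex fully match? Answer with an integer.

i. 'pq' → match
ii. 'rq' → match
iii. 'pr' → match
iv. 'rp' → match
v. 'r' → match
vi. 'qp' → match
Total matched: 6

6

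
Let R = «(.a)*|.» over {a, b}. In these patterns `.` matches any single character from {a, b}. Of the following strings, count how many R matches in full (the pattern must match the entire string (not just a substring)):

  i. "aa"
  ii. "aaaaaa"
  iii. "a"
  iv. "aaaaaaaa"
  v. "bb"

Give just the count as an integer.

i. "aa" → match
ii. "aaaaaa" → match
iii. "a" → match
iv. "aaaaaaaa" → match
v. "bb" → no match
Total matched: 4

4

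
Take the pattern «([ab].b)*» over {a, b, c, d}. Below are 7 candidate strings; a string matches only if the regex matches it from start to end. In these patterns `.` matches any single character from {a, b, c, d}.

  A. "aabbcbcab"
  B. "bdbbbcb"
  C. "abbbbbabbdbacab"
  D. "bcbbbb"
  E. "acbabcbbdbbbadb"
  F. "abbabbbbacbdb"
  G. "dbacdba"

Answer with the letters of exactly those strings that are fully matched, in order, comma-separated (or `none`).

D

A. "aabbcbcab" → no match
B. "bdbbbcb" → no match
C → no match
D. "bcbbbb" → match
E → no match
F → no match
G. "dbacdba" → no match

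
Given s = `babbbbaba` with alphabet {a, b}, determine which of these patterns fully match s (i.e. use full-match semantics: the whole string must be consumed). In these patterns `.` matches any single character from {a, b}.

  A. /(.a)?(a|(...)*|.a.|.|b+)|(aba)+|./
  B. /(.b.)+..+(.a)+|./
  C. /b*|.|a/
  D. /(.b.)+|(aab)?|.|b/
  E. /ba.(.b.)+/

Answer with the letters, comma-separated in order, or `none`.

A, E

A → match
B → no match
C → no match
D → no match
E → match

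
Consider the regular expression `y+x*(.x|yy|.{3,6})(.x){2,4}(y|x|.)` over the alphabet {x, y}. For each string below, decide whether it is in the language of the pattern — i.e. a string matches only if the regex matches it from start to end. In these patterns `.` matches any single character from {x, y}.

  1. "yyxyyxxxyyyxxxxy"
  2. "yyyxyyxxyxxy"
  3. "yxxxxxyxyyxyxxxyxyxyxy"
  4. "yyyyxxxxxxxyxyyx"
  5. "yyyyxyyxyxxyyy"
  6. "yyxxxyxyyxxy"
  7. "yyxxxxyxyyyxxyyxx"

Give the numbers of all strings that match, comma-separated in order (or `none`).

none

1 → no match
2 → no match
3 → no match
4 → no match
5 → no match
6 → no match
7 → no match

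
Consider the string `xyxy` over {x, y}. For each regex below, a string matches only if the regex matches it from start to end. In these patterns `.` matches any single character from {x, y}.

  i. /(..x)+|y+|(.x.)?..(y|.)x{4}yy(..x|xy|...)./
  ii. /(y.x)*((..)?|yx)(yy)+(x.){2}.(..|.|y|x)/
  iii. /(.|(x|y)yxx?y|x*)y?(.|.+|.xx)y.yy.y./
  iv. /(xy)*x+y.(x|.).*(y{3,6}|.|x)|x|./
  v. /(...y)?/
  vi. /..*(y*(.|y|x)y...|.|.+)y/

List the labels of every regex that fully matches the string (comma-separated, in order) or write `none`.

v, vi

i → no match
ii → no match
iii → no match
iv → no match
v → match
vi → match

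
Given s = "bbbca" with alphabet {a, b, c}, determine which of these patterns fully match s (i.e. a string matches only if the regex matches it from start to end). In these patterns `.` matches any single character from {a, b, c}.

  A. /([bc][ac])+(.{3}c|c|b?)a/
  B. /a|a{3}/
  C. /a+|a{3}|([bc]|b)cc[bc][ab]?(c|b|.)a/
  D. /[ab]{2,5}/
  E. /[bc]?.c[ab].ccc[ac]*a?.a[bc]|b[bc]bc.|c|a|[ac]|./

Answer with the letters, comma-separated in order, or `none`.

E

A → no match
B → no match — must start with "a"
C → no match
D → no match
E → match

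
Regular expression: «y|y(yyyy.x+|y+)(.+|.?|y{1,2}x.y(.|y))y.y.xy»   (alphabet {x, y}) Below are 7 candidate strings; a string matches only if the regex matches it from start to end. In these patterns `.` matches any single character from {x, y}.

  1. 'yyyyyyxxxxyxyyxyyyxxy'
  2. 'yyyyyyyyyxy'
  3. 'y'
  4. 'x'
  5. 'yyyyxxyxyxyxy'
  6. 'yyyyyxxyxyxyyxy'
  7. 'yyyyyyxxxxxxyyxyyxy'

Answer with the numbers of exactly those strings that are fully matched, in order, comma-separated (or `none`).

1 → match
2. 'yyyyyyyyyxy' → match
3. 'y' → match
4. 'x' → no match — must start with 'y'
5 → no match
6 → match
7 → match

1, 2, 3, 6, 7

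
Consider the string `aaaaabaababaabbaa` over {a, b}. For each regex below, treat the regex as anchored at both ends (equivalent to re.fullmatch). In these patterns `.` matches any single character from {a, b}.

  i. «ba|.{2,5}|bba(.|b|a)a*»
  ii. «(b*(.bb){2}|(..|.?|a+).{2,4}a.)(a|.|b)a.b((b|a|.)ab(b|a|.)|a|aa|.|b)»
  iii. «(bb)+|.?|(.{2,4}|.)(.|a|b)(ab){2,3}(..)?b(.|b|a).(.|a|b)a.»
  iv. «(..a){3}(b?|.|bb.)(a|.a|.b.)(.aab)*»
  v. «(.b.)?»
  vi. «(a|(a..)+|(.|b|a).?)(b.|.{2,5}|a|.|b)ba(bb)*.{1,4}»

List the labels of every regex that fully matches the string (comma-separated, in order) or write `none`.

i → no match
ii → match
iii → no match
iv → no match
v → no match
vi → match

ii, vi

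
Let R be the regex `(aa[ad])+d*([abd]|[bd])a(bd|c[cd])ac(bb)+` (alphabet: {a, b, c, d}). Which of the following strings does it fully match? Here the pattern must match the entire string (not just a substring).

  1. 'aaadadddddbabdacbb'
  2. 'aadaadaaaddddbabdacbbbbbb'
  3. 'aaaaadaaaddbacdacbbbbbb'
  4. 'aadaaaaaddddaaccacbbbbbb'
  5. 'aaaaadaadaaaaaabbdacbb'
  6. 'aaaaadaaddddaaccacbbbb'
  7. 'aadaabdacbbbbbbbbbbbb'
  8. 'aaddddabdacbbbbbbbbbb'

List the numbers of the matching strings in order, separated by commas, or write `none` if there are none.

2, 3, 4, 6, 7, 8

1 → no match
2 → match
3 → match
4 → match
5 → no match
6 → match
7 → match
8 → match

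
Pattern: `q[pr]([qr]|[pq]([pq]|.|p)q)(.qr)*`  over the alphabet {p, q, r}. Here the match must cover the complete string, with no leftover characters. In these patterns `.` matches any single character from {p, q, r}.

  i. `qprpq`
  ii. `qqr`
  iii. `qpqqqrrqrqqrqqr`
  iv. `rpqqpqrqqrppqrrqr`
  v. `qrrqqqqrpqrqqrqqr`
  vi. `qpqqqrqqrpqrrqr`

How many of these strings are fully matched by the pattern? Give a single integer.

i → no match
ii → no match
iii → match
iv → no match — must start with `q`
v → no match
vi → match
Total matched: 2

2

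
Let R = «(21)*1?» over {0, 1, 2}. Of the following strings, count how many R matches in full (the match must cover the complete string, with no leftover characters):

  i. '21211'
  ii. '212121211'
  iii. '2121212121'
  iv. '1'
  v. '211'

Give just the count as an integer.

5

i → match
ii → match
iii → match
iv → match
v → match
Total matched: 5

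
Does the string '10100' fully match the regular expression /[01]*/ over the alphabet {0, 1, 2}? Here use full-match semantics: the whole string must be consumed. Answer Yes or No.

Yes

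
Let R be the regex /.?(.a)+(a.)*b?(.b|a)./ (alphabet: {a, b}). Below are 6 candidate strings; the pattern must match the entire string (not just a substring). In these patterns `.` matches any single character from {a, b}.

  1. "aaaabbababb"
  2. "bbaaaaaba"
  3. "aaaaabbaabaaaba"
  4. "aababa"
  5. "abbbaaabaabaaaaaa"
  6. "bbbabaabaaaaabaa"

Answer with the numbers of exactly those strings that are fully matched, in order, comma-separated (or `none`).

1 → no match
2 → no match
3 → no match
4 → match
5 → no match
6 → no match

4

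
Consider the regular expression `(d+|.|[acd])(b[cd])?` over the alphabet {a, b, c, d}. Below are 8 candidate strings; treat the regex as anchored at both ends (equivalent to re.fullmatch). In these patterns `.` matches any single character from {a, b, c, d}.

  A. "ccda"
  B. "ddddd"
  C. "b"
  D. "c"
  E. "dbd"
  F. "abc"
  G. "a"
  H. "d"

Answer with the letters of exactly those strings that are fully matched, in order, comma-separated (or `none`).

B, C, D, E, F, G, H

A → no match
B → match
C → match
D → match
E → match
F → match
G → match
H → match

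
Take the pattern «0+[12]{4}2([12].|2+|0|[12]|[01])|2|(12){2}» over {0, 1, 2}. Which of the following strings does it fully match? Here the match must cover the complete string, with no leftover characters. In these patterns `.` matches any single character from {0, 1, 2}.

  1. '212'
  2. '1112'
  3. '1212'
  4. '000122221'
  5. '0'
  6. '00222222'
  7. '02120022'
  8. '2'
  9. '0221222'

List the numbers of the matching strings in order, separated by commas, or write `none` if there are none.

3, 4, 6, 8, 9

1 → no match
2 → no match
3 → match
4 → match
5 → no match
6 → match
7 → no match
8 → match
9 → match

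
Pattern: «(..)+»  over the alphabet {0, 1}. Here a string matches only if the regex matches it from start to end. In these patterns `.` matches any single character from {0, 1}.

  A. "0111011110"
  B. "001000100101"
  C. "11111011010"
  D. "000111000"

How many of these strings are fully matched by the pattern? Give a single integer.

A → match
B → match
C → no match
D → no match
Total matched: 2

2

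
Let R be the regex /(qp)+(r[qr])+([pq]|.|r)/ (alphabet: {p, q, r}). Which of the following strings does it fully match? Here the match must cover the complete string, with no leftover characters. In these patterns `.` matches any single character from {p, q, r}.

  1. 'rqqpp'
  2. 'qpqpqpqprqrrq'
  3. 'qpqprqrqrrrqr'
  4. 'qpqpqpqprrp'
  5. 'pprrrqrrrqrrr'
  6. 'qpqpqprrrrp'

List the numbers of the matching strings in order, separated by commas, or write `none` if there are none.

2, 3, 4, 6

1 → no match — must start with 'qp'
2 → match
3 → match
4 → match
5 → no match — must start with 'qp'
6 → match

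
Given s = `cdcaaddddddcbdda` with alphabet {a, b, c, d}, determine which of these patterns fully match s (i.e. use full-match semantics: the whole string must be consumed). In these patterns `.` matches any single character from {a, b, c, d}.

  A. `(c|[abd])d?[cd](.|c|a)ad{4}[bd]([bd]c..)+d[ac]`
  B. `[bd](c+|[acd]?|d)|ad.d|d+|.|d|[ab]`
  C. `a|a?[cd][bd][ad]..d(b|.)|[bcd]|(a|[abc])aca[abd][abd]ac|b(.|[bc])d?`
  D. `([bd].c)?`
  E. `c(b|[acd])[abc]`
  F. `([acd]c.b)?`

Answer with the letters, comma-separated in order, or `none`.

A

A → match
B → no match
C → no match
D → no match
E → no match
F → no match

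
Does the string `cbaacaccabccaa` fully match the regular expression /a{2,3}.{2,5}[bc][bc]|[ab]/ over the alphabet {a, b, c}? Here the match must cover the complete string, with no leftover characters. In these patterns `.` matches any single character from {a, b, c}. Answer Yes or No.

No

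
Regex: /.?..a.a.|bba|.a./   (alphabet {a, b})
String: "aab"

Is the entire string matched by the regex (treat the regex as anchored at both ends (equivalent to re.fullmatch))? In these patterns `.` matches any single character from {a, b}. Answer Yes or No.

Yes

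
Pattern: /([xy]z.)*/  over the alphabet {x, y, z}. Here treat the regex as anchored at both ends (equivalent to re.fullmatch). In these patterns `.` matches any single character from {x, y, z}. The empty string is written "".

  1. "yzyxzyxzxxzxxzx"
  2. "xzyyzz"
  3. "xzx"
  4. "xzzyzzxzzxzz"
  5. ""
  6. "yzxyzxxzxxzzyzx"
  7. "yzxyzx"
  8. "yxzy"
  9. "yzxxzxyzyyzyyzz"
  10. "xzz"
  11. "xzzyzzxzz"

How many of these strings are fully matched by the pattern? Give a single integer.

10

1 → match
2 → match
3 → match
4 → match
5 → match
6 → match
7 → match
8 → no match
9 → match
10 → match
11 → match
Total matched: 10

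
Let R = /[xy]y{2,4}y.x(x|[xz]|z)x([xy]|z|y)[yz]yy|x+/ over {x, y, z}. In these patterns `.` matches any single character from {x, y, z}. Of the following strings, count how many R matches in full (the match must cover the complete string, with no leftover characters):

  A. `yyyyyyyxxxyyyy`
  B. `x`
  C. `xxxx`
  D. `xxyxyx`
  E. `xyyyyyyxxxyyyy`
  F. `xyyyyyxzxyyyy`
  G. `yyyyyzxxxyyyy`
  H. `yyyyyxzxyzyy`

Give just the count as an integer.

7

A → match
B → match
C → match
D → no match
E → match
F → match
G → match
H → match
Total matched: 7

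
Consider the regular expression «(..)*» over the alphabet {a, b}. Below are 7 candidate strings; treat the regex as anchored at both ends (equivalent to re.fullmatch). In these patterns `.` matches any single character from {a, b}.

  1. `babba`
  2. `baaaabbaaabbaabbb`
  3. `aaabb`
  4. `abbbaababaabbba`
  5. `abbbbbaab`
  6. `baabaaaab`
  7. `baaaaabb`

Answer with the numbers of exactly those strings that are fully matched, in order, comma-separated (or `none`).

1 → no match
2 → no match
3 → no match
4 → no match
5 → no match
6 → no match
7 → match

7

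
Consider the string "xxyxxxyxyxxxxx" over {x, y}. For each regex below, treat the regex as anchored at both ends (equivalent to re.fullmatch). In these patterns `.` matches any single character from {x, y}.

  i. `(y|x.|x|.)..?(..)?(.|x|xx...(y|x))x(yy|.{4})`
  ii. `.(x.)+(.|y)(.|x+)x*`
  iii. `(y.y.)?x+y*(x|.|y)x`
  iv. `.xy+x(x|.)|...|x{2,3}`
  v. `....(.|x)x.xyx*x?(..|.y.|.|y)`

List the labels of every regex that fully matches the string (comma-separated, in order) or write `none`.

i, ii, v

i → match
ii → match
iii → no match
iv → no match
v → match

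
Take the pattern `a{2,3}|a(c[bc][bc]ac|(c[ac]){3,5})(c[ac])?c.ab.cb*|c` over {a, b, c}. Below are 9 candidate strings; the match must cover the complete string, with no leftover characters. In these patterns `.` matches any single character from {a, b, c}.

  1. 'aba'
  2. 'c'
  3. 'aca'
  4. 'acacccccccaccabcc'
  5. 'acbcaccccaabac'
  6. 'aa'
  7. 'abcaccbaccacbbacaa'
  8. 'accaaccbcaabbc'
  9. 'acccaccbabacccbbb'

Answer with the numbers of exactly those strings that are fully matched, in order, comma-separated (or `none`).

1 → no match
2 → match
3 → no match
4 → match
5 → match
6 → match
7 → no match
8 → no match
9 → no match

2, 4, 5, 6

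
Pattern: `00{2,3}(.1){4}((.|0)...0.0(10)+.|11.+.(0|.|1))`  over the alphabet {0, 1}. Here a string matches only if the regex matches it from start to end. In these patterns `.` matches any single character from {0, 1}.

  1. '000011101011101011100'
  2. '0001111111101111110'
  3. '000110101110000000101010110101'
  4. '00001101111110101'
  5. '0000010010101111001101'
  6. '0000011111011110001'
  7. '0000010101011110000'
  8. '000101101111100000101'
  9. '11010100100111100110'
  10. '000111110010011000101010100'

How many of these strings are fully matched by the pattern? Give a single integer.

3

1 → match
2 → no match
3 → no match
4 → no match
5 → no match
6 → match
7 → match
8 → no match
9 → no match — must start with '00'
10 → no match
Total matched: 3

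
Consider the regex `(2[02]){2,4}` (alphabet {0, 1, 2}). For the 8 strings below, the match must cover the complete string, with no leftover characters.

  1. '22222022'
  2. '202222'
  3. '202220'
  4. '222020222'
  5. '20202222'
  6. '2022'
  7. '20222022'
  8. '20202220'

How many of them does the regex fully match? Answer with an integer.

7

1 → match
2 → match
3 → match
4 → no match
5 → match
6 → match
7 → match
8 → match
Total matched: 7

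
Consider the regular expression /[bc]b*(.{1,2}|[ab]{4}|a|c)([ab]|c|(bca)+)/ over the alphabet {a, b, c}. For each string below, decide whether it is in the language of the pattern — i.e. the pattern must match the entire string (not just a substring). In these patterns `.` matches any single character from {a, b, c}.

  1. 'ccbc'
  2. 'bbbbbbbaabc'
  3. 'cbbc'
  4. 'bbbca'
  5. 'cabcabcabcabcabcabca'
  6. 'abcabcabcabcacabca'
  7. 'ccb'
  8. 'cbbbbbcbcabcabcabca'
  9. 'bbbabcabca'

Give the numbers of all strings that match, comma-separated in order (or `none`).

1 → match
2 → match
3 → match
4 → match
5 → match
6 → no match
7 → match
8 → match
9 → match

1, 2, 3, 4, 5, 7, 8, 9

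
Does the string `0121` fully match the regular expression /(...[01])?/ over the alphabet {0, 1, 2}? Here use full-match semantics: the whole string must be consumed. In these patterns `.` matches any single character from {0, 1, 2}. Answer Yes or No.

Yes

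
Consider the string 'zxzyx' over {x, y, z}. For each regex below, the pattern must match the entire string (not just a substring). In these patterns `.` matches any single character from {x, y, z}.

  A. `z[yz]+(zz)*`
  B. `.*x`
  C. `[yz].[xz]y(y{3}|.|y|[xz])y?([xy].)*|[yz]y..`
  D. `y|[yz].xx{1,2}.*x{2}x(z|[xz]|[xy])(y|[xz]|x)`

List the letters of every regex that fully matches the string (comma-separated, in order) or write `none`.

B, C

A → no match
B → match
C → match
D → no match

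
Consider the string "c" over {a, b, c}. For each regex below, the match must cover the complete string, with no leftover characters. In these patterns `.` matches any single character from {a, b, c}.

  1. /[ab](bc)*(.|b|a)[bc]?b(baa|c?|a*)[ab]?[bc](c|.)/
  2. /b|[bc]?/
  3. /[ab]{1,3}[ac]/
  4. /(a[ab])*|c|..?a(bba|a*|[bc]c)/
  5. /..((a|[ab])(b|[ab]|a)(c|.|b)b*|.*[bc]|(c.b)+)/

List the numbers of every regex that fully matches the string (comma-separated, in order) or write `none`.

1 → no match
2 → match
3 → no match
4 → match
5 → no match

2, 4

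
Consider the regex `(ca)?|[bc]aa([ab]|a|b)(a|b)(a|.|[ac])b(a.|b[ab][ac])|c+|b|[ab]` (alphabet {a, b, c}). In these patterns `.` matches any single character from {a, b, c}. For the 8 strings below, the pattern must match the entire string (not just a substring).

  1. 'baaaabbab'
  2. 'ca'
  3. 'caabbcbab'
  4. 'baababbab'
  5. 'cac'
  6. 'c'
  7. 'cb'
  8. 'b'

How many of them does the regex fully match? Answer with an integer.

1. 'baaaabbab' → match
2. 'ca' → match
3. 'caabbcbab' → match
4. 'baababbab' → match
5. 'cac' → no match
6. 'c' → match
7. 'cb' → no match
8. 'b' → match
Total matched: 6

6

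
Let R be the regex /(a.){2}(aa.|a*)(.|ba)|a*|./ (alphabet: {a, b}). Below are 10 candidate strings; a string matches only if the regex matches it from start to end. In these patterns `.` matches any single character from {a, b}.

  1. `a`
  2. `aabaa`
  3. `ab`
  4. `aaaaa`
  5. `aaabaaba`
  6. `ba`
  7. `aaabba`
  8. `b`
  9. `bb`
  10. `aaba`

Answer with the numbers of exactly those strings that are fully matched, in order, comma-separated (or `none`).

1, 4, 5, 7, 8

1 → match
2 → no match
3 → no match
4 → match
5 → match
6 → no match
7 → match
8 → match
9 → no match
10 → no match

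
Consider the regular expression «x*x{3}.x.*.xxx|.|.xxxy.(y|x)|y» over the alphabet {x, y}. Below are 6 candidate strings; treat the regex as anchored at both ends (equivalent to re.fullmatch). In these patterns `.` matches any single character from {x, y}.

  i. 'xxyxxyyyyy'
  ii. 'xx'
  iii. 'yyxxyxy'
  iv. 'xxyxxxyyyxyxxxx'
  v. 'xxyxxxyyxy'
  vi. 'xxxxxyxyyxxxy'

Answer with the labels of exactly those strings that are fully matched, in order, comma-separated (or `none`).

none

i → no match
ii → no match
iii → no match
iv → no match
v → no match
vi → no match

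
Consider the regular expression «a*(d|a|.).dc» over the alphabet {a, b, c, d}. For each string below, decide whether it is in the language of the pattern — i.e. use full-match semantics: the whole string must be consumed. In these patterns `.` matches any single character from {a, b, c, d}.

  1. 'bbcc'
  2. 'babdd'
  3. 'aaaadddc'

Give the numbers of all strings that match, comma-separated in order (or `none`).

3

1 → no match — must end with 'dc'
2 → no match — must end with 'dc'
3 → match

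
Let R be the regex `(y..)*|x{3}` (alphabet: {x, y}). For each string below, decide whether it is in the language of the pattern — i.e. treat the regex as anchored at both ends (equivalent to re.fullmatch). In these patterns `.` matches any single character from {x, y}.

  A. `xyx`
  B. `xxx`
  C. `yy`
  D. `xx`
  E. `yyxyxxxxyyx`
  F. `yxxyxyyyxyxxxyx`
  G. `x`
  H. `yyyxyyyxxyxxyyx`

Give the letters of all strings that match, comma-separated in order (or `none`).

A → no match
B → match
C → no match
D → no match
E → no match
F → no match
G → no match
H → no match

B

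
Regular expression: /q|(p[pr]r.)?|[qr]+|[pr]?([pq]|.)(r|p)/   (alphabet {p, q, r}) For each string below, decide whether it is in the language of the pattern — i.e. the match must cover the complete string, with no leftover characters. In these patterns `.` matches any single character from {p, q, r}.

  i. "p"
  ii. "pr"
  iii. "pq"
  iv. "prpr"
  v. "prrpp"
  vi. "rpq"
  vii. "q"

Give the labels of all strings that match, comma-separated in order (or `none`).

i → no match
ii → match
iii → no match
iv → no match
v → no match
vi → no match
vii → match

ii, vii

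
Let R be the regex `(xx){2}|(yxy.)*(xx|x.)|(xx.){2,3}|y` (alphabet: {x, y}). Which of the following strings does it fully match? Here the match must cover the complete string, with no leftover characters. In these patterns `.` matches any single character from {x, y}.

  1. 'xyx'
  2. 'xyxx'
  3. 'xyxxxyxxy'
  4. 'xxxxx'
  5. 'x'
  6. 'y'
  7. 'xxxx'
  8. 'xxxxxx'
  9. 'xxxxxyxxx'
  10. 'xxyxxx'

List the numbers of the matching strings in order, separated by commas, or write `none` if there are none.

1 → no match
2 → no match
3 → no match
4 → no match
5 → no match
6 → match
7 → match
8 → match
9 → match
10 → match

6, 7, 8, 9, 10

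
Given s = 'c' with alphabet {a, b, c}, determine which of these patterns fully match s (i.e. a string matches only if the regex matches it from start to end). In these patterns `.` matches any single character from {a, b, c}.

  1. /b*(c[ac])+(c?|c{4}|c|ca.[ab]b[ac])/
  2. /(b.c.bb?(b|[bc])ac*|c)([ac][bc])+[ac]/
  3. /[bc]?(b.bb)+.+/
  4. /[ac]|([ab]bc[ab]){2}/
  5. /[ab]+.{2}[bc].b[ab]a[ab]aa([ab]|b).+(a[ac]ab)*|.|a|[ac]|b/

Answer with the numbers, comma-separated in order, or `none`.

4, 5

1 → no match
2 → no match
3 → no match
4 → match
5 → match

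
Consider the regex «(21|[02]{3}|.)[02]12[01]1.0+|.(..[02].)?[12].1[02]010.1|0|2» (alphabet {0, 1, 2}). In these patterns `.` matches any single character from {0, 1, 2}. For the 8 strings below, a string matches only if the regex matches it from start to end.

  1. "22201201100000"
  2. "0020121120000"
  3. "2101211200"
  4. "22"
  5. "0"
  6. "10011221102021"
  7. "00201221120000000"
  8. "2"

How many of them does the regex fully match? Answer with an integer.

1 → match
2 → match
3. "2101211200" → match
4. "22" → no match
5. "0" → match
6 → no match
7 → no match
8. "2" → match
Total matched: 5

5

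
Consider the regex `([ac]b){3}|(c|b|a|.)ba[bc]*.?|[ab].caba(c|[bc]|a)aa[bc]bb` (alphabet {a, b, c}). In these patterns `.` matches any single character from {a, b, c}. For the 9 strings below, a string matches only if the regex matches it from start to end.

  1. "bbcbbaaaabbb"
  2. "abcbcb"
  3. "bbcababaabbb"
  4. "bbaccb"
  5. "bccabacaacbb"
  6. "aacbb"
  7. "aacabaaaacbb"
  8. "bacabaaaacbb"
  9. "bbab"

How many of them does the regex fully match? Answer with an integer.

1 → no match
2 → match
3 → match
4 → match
5 → match
6 → no match
7 → match
8 → match
9 → match
Total matched: 7

7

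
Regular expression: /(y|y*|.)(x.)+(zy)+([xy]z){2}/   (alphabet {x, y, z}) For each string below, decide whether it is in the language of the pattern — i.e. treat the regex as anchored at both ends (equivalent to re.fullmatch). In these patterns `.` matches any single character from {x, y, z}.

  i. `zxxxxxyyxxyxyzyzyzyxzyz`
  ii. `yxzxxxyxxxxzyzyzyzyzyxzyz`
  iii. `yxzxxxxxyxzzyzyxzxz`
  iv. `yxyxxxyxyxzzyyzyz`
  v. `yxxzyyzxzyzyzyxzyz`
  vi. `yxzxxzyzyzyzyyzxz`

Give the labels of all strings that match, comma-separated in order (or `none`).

ii, iii, iv, vi

i → no match
ii → match
iii → match
iv → match
v → no match
vi → match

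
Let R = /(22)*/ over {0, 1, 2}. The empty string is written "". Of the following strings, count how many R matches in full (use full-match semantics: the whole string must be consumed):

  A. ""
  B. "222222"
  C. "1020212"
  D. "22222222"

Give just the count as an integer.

A → match
B → match
C → no match
D → match
Total matched: 3

3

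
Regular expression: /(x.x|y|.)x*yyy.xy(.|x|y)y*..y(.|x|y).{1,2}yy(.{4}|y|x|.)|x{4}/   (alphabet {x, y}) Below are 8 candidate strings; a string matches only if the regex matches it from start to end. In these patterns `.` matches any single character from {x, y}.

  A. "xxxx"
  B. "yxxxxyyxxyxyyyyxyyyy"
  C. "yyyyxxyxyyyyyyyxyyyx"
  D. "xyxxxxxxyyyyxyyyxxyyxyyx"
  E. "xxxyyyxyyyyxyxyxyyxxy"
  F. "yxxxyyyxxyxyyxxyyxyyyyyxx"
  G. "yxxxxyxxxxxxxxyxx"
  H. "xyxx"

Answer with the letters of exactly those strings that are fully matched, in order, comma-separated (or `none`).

A, C, D, F

A → match
B → no match
C → match
D → match
E → no match
F → match
G → no match
H → no match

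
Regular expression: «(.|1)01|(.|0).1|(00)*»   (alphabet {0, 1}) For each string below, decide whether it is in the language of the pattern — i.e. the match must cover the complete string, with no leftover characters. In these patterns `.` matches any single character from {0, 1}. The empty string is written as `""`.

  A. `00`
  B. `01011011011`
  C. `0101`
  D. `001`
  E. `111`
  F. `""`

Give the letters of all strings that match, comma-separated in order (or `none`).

A. `00` → match
B. `01011011011` → no match
C. `0101` → no match
D. `001` → match
E. `111` → match
F. `""` → match

A, D, E, F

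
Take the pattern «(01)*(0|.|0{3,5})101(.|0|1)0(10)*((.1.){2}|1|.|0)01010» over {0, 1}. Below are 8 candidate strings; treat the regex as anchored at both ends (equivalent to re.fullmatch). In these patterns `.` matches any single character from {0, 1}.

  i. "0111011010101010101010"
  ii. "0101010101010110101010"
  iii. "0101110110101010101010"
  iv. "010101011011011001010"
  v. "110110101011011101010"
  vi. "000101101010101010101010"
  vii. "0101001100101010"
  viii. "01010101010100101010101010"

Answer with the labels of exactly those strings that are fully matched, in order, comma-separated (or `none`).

i, ii, iii, iv, v, vi, viii

i → match
ii → match
iii → match
iv → match
v → match
vi → match
vii → no match
viii → match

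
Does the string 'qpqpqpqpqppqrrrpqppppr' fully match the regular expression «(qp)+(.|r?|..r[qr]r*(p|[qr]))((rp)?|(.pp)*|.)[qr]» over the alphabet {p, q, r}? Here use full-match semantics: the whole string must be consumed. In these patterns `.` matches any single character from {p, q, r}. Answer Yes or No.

No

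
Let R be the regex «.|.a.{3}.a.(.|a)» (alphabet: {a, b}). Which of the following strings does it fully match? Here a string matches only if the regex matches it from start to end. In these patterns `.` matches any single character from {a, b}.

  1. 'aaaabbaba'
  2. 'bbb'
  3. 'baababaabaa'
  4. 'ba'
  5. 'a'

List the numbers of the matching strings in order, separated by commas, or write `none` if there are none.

1 → match
2 → no match
3 → no match
4 → no match
5 → match

1, 5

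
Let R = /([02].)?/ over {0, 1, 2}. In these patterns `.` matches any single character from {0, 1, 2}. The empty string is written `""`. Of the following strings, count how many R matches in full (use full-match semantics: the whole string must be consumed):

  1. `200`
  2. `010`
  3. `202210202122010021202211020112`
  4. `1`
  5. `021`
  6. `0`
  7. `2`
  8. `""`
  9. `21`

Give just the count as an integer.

1. `200` → no match
2. `010` → no match
3 → no match
4. `1` → no match
5. `021` → no match
6. `0` → no match
7. `2` → no match
8. `""` → match
9. `21` → match
Total matched: 2

2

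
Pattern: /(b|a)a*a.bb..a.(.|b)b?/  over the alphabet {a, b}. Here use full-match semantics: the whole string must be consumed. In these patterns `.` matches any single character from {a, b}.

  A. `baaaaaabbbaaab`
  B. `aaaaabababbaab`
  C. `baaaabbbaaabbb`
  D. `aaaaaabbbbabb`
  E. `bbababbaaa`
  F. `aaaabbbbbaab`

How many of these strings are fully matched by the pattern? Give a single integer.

4

A → match
B → no match
C → match
D → match
E → no match
F → match
Total matched: 4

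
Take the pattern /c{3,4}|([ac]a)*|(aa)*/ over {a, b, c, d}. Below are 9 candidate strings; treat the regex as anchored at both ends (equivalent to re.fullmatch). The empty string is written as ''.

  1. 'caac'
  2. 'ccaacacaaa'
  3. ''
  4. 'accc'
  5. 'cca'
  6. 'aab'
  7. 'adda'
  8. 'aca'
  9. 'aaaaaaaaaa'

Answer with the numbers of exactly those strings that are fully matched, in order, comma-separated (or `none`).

1 → no match
2 → no match
3 → match
4 → no match
5 → no match
6 → no match
7 → no match
8 → no match
9 → match

3, 9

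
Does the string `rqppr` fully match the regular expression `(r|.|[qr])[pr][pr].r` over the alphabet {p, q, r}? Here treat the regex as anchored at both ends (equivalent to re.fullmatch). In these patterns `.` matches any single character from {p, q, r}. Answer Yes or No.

No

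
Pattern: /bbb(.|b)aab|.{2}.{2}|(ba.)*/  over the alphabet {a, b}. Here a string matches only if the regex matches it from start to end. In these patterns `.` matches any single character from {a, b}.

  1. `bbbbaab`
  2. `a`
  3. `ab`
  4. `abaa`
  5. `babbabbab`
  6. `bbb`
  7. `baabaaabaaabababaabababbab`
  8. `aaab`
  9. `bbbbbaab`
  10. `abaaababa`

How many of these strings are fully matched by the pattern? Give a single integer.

4

1 → match
2 → no match
3 → no match
4 → match
5 → match
6 → no match
7 → no match
8 → match
9 → no match
10 → no match
Total matched: 4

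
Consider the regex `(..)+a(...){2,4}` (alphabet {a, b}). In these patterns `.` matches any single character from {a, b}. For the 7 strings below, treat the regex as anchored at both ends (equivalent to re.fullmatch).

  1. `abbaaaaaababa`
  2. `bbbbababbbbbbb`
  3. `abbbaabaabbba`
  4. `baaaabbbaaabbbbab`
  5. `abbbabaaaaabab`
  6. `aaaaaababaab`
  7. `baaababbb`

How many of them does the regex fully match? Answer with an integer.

6

1 → match
2 → match
3 → no match
4 → match
5 → match
6 → match
7 → match
Total matched: 6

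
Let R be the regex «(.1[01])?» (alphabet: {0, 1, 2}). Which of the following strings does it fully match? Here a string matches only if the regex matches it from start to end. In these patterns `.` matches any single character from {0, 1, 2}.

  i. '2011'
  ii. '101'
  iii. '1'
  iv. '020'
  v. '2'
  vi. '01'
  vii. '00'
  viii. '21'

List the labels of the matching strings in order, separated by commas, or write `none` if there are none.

i → no match
ii → no match
iii → no match
iv → no match
v → no match
vi → no match
vii → no match
viii → no match

none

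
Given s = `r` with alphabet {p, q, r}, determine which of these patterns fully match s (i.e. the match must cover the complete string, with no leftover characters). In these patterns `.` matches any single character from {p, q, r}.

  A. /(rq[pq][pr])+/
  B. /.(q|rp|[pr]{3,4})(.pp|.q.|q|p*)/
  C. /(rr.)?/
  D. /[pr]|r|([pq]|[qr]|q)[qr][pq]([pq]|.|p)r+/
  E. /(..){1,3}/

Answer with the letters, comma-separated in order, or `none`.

A → no match — must start with `rq`
B → no match
C → no match
D → match
E → no match

D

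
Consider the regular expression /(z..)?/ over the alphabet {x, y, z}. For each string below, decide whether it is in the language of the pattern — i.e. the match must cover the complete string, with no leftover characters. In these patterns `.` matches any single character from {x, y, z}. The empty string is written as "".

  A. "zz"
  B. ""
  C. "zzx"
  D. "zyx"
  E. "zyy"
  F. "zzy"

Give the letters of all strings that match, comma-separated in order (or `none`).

B, C, D, E, F

A → no match
B → match
C → match
D → match
E → match
F → match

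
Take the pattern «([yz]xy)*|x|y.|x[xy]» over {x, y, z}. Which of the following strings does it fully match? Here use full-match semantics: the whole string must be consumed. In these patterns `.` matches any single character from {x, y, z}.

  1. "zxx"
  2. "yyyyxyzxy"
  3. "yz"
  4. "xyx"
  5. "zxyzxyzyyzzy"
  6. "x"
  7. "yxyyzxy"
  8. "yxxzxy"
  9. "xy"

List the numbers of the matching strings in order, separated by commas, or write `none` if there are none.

1 → no match
2 → no match
3 → match
4 → no match
5 → no match
6 → match
7 → no match
8 → no match
9 → match

3, 6, 9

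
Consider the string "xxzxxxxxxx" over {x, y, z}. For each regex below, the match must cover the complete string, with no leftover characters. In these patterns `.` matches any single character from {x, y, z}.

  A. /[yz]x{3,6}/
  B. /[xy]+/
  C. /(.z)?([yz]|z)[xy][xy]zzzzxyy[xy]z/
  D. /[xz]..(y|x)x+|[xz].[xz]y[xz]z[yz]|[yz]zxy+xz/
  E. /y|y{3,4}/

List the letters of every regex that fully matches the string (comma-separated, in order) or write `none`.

D

A → no match
B → no match
C → no match — must end with "z"
D → match
E → no match — must start with "y"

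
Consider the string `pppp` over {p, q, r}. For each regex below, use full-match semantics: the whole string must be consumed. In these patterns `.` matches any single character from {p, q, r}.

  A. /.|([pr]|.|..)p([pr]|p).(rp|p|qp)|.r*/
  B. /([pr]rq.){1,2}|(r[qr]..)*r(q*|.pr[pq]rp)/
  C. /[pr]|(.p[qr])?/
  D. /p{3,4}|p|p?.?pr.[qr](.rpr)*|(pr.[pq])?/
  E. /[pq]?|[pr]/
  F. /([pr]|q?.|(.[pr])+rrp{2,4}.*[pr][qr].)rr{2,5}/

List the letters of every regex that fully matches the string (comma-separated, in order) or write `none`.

A → no match
B → no match
C → no match
D → match
E → no match
F → no match — must end with `r`

D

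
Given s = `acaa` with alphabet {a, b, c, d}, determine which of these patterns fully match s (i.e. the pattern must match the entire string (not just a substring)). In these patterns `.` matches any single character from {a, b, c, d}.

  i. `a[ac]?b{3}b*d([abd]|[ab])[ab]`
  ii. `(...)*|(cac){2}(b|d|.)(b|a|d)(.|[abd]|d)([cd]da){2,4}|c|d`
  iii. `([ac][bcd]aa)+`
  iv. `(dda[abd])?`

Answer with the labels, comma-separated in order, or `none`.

i → no match
ii → no match
iii → match
iv → no match

iii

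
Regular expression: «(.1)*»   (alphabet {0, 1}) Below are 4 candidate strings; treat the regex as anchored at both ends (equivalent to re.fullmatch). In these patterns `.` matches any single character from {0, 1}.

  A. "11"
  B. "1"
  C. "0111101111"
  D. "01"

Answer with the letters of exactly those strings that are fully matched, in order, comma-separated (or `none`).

A → match
B → no match
C → no match
D → match

A, D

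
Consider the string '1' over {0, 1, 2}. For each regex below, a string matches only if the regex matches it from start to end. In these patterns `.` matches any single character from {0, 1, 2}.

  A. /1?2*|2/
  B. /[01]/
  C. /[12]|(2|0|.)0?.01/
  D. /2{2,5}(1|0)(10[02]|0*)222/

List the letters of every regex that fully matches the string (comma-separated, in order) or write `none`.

A → match
B → match
C → match
D → no match — must start with '2'

A, B, C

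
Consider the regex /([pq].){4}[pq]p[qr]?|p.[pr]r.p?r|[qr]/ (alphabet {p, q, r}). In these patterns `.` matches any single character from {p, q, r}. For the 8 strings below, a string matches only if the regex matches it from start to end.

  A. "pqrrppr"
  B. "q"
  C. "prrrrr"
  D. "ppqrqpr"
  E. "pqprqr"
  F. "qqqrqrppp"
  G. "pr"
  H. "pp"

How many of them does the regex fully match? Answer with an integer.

A → match
B → match
C → match
D → no match
E → match
F → no match
G → no match
H → no match
Total matched: 4

4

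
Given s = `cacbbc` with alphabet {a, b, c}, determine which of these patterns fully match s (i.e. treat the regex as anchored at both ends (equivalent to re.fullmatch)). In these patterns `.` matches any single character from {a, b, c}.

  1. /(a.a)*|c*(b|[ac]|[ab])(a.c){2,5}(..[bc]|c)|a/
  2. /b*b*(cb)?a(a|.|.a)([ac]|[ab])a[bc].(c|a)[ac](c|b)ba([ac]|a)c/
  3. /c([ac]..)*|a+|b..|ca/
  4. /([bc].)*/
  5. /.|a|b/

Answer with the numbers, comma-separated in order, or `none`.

4

1 → no match
2 → no match
3 → no match
4 → match
5 → no match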